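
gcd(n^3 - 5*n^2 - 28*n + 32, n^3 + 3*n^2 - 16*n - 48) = n + 4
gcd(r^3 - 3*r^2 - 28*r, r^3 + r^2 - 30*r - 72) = r + 4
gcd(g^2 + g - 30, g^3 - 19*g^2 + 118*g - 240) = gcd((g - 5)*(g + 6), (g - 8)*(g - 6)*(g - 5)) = g - 5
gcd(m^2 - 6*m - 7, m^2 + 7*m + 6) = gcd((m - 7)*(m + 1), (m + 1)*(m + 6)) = m + 1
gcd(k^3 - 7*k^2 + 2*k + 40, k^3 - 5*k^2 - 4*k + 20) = k^2 - 3*k - 10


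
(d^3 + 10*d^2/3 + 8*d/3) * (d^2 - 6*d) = d^5 - 8*d^4/3 - 52*d^3/3 - 16*d^2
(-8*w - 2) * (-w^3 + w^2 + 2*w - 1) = 8*w^4 - 6*w^3 - 18*w^2 + 4*w + 2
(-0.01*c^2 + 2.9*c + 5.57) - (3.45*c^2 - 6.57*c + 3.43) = -3.46*c^2 + 9.47*c + 2.14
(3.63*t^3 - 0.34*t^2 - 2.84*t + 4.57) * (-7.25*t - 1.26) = -26.3175*t^4 - 2.1088*t^3 + 21.0184*t^2 - 29.5541*t - 5.7582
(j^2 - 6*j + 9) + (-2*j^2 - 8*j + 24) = -j^2 - 14*j + 33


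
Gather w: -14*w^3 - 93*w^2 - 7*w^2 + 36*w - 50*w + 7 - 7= -14*w^3 - 100*w^2 - 14*w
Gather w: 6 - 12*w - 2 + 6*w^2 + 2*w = 6*w^2 - 10*w + 4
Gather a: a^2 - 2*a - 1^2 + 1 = a^2 - 2*a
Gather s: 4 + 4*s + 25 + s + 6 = 5*s + 35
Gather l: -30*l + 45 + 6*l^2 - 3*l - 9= 6*l^2 - 33*l + 36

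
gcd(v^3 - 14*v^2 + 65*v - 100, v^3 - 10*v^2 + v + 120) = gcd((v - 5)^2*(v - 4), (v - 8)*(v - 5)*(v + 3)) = v - 5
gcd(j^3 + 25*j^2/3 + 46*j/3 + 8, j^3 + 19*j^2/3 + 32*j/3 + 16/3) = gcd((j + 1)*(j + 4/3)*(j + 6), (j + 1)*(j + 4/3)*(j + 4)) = j^2 + 7*j/3 + 4/3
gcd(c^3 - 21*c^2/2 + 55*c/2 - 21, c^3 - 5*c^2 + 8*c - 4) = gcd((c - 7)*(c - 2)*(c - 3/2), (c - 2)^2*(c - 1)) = c - 2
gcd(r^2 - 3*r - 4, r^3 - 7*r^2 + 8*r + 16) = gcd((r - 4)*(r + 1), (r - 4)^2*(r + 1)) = r^2 - 3*r - 4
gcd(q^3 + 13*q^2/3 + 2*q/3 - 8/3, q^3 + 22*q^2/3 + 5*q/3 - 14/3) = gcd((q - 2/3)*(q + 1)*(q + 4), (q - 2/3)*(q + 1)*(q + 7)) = q^2 + q/3 - 2/3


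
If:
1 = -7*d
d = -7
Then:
No Solution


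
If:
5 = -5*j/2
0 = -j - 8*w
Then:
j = -2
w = 1/4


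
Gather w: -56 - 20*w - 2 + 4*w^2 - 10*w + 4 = 4*w^2 - 30*w - 54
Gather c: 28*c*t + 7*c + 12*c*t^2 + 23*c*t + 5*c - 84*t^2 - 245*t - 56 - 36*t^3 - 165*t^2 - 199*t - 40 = c*(12*t^2 + 51*t + 12) - 36*t^3 - 249*t^2 - 444*t - 96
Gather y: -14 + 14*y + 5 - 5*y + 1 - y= 8*y - 8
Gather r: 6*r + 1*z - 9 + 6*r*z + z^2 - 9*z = r*(6*z + 6) + z^2 - 8*z - 9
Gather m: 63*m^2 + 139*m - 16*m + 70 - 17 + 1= 63*m^2 + 123*m + 54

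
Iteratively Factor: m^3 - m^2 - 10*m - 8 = (m + 2)*(m^2 - 3*m - 4) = (m - 4)*(m + 2)*(m + 1)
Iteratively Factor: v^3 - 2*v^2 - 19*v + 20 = (v - 5)*(v^2 + 3*v - 4) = (v - 5)*(v - 1)*(v + 4)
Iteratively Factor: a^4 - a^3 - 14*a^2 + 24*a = (a)*(a^3 - a^2 - 14*a + 24) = a*(a - 3)*(a^2 + 2*a - 8) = a*(a - 3)*(a - 2)*(a + 4)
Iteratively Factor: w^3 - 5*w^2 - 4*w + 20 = (w - 5)*(w^2 - 4) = (w - 5)*(w - 2)*(w + 2)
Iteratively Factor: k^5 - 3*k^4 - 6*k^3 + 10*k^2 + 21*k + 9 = (k + 1)*(k^4 - 4*k^3 - 2*k^2 + 12*k + 9) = (k + 1)^2*(k^3 - 5*k^2 + 3*k + 9) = (k + 1)^3*(k^2 - 6*k + 9) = (k - 3)*(k + 1)^3*(k - 3)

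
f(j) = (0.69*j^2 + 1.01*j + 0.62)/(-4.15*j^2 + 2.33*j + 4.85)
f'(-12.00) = 0.00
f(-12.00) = -0.14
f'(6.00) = 0.02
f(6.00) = -0.24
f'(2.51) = 0.29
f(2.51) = -0.49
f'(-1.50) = -0.02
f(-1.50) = -0.08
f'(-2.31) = 0.01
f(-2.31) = -0.09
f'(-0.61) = -0.45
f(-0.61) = 0.14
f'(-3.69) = 0.01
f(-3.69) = -0.10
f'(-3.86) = 0.01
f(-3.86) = -0.11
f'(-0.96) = -1.75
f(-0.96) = -0.24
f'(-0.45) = -0.08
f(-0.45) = 0.10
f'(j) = (1.38*j + 1.01)/(-4.15*j^2 + 2.33*j + 4.85) + (8.3*j - 2.33)*(0.69*j^2 + 1.01*j + 0.62)/(-4.15*j^2 + 2.33*j + 4.85)^2 = (5.7992*j^2 + 11.839*j + 3.4539)/(17.2225*j^4 - 19.339*j^3 - 34.8261*j^2 + 22.601*j + 23.5225)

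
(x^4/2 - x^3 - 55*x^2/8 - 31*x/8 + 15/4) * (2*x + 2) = x^5 - x^4 - 63*x^3/4 - 43*x^2/2 - x/4 + 15/2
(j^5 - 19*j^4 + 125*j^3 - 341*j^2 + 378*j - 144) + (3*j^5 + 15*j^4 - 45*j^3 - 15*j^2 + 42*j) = 4*j^5 - 4*j^4 + 80*j^3 - 356*j^2 + 420*j - 144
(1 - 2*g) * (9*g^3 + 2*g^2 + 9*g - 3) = -18*g^4 + 5*g^3 - 16*g^2 + 15*g - 3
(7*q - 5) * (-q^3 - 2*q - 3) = -7*q^4 + 5*q^3 - 14*q^2 - 11*q + 15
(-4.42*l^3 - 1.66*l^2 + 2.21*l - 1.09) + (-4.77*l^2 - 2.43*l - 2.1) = -4.42*l^3 - 6.43*l^2 - 0.22*l - 3.19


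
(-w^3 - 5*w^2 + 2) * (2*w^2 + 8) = -2*w^5 - 10*w^4 - 8*w^3 - 36*w^2 + 16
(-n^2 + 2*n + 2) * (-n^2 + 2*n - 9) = n^4 - 4*n^3 + 11*n^2 - 14*n - 18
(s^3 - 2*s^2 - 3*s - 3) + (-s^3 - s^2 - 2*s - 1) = -3*s^2 - 5*s - 4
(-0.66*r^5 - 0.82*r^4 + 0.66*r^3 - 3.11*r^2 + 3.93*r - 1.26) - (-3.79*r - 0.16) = -0.66*r^5 - 0.82*r^4 + 0.66*r^3 - 3.11*r^2 + 7.72*r - 1.1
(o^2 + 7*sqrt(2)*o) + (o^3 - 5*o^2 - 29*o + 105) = o^3 - 4*o^2 - 29*o + 7*sqrt(2)*o + 105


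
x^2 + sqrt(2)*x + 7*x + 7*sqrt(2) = (x + 7)*(x + sqrt(2))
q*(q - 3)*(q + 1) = q^3 - 2*q^2 - 3*q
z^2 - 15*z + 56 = (z - 8)*(z - 7)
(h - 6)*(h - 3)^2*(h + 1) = h^4 - 11*h^3 + 33*h^2 - 9*h - 54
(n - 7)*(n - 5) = n^2 - 12*n + 35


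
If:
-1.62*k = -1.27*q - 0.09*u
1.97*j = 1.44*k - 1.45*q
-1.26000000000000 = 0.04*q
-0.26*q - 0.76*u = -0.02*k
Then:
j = 5.55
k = -24.13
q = -31.50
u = 10.14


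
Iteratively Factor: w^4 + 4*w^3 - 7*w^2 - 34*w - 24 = (w + 4)*(w^3 - 7*w - 6) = (w + 2)*(w + 4)*(w^2 - 2*w - 3) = (w - 3)*(w + 2)*(w + 4)*(w + 1)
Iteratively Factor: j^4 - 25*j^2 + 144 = (j + 3)*(j^3 - 3*j^2 - 16*j + 48) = (j - 3)*(j + 3)*(j^2 - 16) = (j - 3)*(j + 3)*(j + 4)*(j - 4)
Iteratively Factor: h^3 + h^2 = (h)*(h^2 + h) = h^2*(h + 1)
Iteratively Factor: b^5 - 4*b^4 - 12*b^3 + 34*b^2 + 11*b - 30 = (b - 1)*(b^4 - 3*b^3 - 15*b^2 + 19*b + 30) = (b - 1)*(b + 3)*(b^3 - 6*b^2 + 3*b + 10) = (b - 2)*(b - 1)*(b + 3)*(b^2 - 4*b - 5) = (b - 2)*(b - 1)*(b + 1)*(b + 3)*(b - 5)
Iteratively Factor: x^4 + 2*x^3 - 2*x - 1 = (x + 1)*(x^3 + x^2 - x - 1) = (x - 1)*(x + 1)*(x^2 + 2*x + 1) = (x - 1)*(x + 1)^2*(x + 1)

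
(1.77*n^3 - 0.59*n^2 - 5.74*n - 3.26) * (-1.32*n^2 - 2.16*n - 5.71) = -2.3364*n^5 - 3.0444*n^4 - 1.2555*n^3 + 20.0705*n^2 + 39.817*n + 18.6146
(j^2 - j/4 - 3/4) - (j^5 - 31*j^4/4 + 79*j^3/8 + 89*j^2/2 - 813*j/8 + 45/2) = -j^5 + 31*j^4/4 - 79*j^3/8 - 87*j^2/2 + 811*j/8 - 93/4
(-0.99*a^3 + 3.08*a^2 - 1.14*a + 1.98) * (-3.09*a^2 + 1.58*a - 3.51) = 3.0591*a^5 - 11.0814*a^4 + 11.8639*a^3 - 18.7302*a^2 + 7.1298*a - 6.9498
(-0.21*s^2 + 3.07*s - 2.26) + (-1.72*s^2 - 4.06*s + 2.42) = -1.93*s^2 - 0.99*s + 0.16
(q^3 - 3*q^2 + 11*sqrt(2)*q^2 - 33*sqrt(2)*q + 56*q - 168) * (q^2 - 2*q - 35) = q^5 - 5*q^4 + 11*sqrt(2)*q^4 - 55*sqrt(2)*q^3 + 27*q^3 - 319*sqrt(2)*q^2 - 175*q^2 - 1624*q + 1155*sqrt(2)*q + 5880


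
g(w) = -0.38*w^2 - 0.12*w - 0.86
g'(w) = -0.76*w - 0.12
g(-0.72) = -0.97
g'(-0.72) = 0.43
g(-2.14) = -2.34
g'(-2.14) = 1.51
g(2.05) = -2.70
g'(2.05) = -1.68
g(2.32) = -3.18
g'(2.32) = -1.88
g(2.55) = -3.64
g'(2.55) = -2.06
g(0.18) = -0.89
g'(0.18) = -0.26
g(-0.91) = -1.07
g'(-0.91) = 0.57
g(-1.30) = -1.35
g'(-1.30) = 0.87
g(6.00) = -15.26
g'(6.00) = -4.68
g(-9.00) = -30.56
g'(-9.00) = 6.72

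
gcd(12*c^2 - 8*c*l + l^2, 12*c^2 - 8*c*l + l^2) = 12*c^2 - 8*c*l + l^2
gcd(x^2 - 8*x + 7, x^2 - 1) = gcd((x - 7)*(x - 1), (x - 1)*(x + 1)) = x - 1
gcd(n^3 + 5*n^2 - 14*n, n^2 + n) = n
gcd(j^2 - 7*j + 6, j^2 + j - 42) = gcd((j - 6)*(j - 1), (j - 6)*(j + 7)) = j - 6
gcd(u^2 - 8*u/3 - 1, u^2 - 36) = 1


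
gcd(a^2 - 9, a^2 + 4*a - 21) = a - 3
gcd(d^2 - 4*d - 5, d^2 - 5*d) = d - 5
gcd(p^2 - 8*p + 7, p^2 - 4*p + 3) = p - 1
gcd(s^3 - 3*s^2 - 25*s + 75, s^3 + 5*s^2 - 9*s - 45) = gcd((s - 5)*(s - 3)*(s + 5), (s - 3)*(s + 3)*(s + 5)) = s^2 + 2*s - 15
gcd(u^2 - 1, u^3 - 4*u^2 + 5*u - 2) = u - 1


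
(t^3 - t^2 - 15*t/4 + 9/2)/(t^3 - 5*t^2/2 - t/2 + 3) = (t^2 + t/2 - 3)/(t^2 - t - 2)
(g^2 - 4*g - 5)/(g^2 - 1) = (g - 5)/(g - 1)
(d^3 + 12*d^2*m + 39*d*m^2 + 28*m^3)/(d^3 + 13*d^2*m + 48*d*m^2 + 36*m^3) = (d^2 + 11*d*m + 28*m^2)/(d^2 + 12*d*m + 36*m^2)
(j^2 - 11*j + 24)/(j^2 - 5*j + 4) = (j^2 - 11*j + 24)/(j^2 - 5*j + 4)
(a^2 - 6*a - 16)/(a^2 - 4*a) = (a^2 - 6*a - 16)/(a*(a - 4))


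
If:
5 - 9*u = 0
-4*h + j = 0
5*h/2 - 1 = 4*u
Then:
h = 58/45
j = 232/45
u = 5/9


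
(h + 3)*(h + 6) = h^2 + 9*h + 18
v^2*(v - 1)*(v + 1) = v^4 - v^2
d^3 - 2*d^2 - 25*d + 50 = (d - 5)*(d - 2)*(d + 5)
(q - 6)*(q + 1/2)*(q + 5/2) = q^3 - 3*q^2 - 67*q/4 - 15/2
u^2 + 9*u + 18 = (u + 3)*(u + 6)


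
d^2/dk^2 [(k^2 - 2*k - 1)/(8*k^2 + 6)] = (-32*k^3 - 84*k^2 + 72*k + 21)/(64*k^6 + 144*k^4 + 108*k^2 + 27)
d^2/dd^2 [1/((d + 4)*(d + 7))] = 2*((d + 4)^2 + (d + 4)*(d + 7) + (d + 7)^2)/((d + 4)^3*(d + 7)^3)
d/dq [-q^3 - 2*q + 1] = -3*q^2 - 2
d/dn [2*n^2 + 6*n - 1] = 4*n + 6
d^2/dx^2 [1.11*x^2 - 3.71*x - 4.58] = 2.22000000000000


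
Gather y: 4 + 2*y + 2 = 2*y + 6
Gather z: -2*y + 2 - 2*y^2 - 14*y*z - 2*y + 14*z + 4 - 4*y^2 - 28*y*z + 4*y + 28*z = -6*y^2 + z*(42 - 42*y) + 6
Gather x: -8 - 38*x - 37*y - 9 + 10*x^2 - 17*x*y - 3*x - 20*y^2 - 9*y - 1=10*x^2 + x*(-17*y - 41) - 20*y^2 - 46*y - 18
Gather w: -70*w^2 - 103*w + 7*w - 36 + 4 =-70*w^2 - 96*w - 32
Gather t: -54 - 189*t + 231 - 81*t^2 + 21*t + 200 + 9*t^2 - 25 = -72*t^2 - 168*t + 352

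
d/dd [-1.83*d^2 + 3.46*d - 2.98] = 3.46 - 3.66*d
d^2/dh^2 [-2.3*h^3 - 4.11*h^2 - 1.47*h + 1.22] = -13.8*h - 8.22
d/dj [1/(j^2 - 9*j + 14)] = (9 - 2*j)/(j^2 - 9*j + 14)^2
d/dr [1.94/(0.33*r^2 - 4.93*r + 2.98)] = (9.5642 - 1.2804*r)/(0.33*r^2 - 4.93*r + 2.98)^2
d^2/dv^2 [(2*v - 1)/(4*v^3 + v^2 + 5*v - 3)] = 2*((2*v - 1)*(12*v^2 + 2*v + 5)^2 - (24*v^2 + 4*v + (2*v - 1)*(12*v + 1) + 10)*(4*v^3 + v^2 + 5*v - 3))/(4*v^3 + v^2 + 5*v - 3)^3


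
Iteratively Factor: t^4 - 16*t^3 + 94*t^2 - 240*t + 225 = (t - 3)*(t^3 - 13*t^2 + 55*t - 75) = (t - 3)^2*(t^2 - 10*t + 25) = (t - 5)*(t - 3)^2*(t - 5)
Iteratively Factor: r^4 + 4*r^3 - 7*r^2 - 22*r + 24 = (r - 2)*(r^3 + 6*r^2 + 5*r - 12) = (r - 2)*(r + 4)*(r^2 + 2*r - 3) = (r - 2)*(r + 3)*(r + 4)*(r - 1)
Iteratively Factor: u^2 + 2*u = (u)*(u + 2)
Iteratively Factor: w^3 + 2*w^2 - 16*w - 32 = (w + 2)*(w^2 - 16) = (w - 4)*(w + 2)*(w + 4)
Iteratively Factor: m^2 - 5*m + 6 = (m - 2)*(m - 3)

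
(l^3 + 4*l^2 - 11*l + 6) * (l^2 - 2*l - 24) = l^5 + 2*l^4 - 43*l^3 - 68*l^2 + 252*l - 144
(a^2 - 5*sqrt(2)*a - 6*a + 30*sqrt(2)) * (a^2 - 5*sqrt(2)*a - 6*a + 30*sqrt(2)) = a^4 - 10*sqrt(2)*a^3 - 12*a^3 + 86*a^2 + 120*sqrt(2)*a^2 - 600*a - 360*sqrt(2)*a + 1800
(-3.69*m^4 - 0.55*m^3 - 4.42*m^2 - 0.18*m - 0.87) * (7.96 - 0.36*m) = 1.3284*m^5 - 29.1744*m^4 - 2.7868*m^3 - 35.1184*m^2 - 1.1196*m - 6.9252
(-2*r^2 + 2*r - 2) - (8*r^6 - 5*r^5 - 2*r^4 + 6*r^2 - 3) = -8*r^6 + 5*r^5 + 2*r^4 - 8*r^2 + 2*r + 1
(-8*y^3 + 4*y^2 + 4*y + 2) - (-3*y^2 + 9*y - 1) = -8*y^3 + 7*y^2 - 5*y + 3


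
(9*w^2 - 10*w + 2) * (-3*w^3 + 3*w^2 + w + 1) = -27*w^5 + 57*w^4 - 27*w^3 + 5*w^2 - 8*w + 2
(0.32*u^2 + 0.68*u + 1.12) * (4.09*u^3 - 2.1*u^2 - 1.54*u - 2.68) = 1.3088*u^5 + 2.1092*u^4 + 2.66*u^3 - 4.2568*u^2 - 3.5472*u - 3.0016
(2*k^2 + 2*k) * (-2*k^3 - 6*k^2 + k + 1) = -4*k^5 - 16*k^4 - 10*k^3 + 4*k^2 + 2*k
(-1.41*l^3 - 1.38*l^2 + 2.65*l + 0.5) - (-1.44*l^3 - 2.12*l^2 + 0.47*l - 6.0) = 0.03*l^3 + 0.74*l^2 + 2.18*l + 6.5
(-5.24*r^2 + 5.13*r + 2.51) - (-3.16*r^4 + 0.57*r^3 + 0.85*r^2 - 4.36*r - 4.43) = 3.16*r^4 - 0.57*r^3 - 6.09*r^2 + 9.49*r + 6.94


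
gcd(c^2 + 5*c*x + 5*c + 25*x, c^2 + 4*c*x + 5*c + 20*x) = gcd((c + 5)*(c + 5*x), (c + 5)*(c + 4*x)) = c + 5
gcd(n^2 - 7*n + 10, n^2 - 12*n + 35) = n - 5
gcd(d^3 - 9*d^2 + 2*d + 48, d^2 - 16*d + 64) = d - 8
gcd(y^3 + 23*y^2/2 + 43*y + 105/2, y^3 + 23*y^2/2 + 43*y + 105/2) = y^3 + 23*y^2/2 + 43*y + 105/2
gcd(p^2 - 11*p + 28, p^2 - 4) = 1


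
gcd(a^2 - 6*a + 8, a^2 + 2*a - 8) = a - 2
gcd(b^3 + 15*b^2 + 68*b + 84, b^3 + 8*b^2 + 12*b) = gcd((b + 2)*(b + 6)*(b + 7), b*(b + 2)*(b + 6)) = b^2 + 8*b + 12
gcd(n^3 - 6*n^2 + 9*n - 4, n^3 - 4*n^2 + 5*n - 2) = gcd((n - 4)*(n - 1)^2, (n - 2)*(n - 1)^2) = n^2 - 2*n + 1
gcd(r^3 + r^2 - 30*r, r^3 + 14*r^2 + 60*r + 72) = r + 6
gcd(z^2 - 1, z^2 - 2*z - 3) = z + 1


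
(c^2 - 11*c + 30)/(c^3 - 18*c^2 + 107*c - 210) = 1/(c - 7)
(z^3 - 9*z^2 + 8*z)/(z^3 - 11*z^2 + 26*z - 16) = z/(z - 2)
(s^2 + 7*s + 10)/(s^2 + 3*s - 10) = (s + 2)/(s - 2)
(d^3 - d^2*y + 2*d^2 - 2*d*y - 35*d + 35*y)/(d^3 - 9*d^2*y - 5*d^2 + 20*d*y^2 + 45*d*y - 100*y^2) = (d^2 - d*y + 7*d - 7*y)/(d^2 - 9*d*y + 20*y^2)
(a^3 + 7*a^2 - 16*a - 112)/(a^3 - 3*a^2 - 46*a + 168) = (a + 4)/(a - 6)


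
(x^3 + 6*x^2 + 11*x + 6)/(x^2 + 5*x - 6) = (x^3 + 6*x^2 + 11*x + 6)/(x^2 + 5*x - 6)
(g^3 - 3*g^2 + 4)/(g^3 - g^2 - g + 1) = (g^2 - 4*g + 4)/(g^2 - 2*g + 1)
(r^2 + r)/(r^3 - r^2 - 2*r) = 1/(r - 2)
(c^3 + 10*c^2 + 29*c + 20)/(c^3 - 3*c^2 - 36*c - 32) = (c + 5)/(c - 8)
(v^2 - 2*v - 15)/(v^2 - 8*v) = (v^2 - 2*v - 15)/(v*(v - 8))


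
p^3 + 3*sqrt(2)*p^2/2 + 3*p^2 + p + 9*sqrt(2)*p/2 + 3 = (p + 3)*(p + sqrt(2)/2)*(p + sqrt(2))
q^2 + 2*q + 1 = (q + 1)^2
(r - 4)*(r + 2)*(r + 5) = r^3 + 3*r^2 - 18*r - 40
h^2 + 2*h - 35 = (h - 5)*(h + 7)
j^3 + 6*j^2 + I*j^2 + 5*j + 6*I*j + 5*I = (j + 1)*(j + 5)*(j + I)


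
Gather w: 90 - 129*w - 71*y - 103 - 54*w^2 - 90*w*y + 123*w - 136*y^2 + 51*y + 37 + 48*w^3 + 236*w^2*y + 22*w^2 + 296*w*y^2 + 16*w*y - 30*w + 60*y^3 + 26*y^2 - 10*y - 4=48*w^3 + w^2*(236*y - 32) + w*(296*y^2 - 74*y - 36) + 60*y^3 - 110*y^2 - 30*y + 20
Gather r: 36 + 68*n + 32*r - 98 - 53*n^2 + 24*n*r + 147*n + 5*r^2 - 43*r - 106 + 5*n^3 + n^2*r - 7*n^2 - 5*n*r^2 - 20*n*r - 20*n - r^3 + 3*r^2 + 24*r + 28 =5*n^3 - 60*n^2 + 195*n - r^3 + r^2*(8 - 5*n) + r*(n^2 + 4*n + 13) - 140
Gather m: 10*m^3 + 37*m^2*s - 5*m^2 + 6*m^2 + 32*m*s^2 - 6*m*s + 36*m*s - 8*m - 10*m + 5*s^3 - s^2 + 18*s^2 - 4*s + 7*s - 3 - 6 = 10*m^3 + m^2*(37*s + 1) + m*(32*s^2 + 30*s - 18) + 5*s^3 + 17*s^2 + 3*s - 9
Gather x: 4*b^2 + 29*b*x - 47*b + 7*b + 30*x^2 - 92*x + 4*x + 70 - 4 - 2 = 4*b^2 - 40*b + 30*x^2 + x*(29*b - 88) + 64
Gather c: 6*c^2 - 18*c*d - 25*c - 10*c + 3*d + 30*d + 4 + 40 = 6*c^2 + c*(-18*d - 35) + 33*d + 44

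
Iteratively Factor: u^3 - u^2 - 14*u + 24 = (u - 3)*(u^2 + 2*u - 8) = (u - 3)*(u - 2)*(u + 4)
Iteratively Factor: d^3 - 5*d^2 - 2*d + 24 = (d - 4)*(d^2 - d - 6) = (d - 4)*(d + 2)*(d - 3)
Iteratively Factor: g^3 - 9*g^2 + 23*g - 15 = (g - 1)*(g^2 - 8*g + 15) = (g - 5)*(g - 1)*(g - 3)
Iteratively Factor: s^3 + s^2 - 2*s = (s + 2)*(s^2 - s) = s*(s + 2)*(s - 1)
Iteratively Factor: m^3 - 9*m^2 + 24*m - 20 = (m - 2)*(m^2 - 7*m + 10) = (m - 2)^2*(m - 5)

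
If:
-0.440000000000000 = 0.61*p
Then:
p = -0.72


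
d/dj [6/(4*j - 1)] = -24/(4*j - 1)^2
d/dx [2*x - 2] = 2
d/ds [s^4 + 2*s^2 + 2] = 4*s*(s^2 + 1)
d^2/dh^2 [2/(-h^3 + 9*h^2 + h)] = 4*(3*h*(h - 3)*(-h^2 + 9*h + 1) + (-3*h^2 + 18*h + 1)^2)/(h^3*(-h^2 + 9*h + 1)^3)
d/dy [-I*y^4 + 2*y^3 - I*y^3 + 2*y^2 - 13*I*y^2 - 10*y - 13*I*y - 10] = -4*I*y^3 + y^2*(6 - 3*I) + y*(4 - 26*I) - 10 - 13*I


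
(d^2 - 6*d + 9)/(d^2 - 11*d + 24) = (d - 3)/(d - 8)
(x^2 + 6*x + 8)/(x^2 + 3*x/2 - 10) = 2*(x + 2)/(2*x - 5)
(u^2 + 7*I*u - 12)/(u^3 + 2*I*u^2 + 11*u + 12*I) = (u + 3*I)/(u^2 - 2*I*u + 3)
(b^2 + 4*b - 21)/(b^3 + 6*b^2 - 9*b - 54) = (b + 7)/(b^2 + 9*b + 18)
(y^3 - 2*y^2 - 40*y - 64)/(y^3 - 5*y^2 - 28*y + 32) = (y + 2)/(y - 1)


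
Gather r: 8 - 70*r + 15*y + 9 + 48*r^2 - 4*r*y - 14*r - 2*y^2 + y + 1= 48*r^2 + r*(-4*y - 84) - 2*y^2 + 16*y + 18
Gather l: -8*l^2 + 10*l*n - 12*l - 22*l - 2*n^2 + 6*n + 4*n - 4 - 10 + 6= -8*l^2 + l*(10*n - 34) - 2*n^2 + 10*n - 8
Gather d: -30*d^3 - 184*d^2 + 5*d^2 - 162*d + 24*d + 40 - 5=-30*d^3 - 179*d^2 - 138*d + 35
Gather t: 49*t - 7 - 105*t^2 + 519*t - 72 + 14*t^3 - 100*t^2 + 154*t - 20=14*t^3 - 205*t^2 + 722*t - 99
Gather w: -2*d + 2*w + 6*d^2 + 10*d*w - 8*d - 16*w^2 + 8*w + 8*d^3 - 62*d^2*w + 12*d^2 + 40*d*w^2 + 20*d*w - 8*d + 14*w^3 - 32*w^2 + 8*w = 8*d^3 + 18*d^2 - 18*d + 14*w^3 + w^2*(40*d - 48) + w*(-62*d^2 + 30*d + 18)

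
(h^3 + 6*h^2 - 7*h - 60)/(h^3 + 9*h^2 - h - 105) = (h + 4)/(h + 7)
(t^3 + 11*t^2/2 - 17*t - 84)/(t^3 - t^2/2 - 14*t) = (t + 6)/t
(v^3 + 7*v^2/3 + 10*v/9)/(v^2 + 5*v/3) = v + 2/3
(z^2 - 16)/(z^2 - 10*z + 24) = (z + 4)/(z - 6)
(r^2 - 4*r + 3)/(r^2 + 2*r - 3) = (r - 3)/(r + 3)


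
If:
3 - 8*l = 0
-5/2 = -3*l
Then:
No Solution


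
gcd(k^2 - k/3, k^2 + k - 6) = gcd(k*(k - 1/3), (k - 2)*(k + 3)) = 1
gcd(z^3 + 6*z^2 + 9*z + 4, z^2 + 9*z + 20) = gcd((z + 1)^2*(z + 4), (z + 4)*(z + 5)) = z + 4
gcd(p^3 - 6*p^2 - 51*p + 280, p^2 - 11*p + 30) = p - 5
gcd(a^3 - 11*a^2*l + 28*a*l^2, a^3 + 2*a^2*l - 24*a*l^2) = a^2 - 4*a*l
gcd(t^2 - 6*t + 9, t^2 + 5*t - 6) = 1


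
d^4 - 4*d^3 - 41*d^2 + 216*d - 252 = (d - 6)*(d - 3)*(d - 2)*(d + 7)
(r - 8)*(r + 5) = r^2 - 3*r - 40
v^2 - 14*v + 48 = (v - 8)*(v - 6)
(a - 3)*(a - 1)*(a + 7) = a^3 + 3*a^2 - 25*a + 21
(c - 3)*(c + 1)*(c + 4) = c^3 + 2*c^2 - 11*c - 12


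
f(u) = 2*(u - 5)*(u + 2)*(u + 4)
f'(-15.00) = 1246.00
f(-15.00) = -5720.00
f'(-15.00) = 1246.00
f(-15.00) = -5720.00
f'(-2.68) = -11.63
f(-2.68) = 13.79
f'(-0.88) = -42.87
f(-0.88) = -41.09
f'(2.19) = -6.46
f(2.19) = -145.76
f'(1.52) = -24.06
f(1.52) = -135.24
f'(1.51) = -24.28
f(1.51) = -134.99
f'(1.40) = -26.64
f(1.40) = -132.19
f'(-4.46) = 57.51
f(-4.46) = -21.41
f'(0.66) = -38.75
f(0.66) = -107.59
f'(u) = 2*(u - 5)*(u + 2) + 2*(u - 5)*(u + 4) + 2*(u + 2)*(u + 4)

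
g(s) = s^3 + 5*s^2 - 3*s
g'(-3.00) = -6.00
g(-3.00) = 27.00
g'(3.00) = 54.00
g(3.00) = 63.00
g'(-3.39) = -2.42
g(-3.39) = 28.67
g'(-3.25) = -3.81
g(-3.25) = 28.23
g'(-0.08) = -3.78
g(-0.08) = 0.27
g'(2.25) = 34.69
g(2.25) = 29.95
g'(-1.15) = -10.53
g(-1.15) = 8.54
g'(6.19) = 173.85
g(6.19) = 410.19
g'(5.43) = 139.75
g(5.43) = 291.24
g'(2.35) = 37.07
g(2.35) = 33.54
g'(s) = 3*s^2 + 10*s - 3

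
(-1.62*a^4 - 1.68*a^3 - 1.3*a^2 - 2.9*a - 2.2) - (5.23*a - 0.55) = -1.62*a^4 - 1.68*a^3 - 1.3*a^2 - 8.13*a - 1.65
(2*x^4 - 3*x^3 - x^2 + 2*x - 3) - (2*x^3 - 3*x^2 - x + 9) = 2*x^4 - 5*x^3 + 2*x^2 + 3*x - 12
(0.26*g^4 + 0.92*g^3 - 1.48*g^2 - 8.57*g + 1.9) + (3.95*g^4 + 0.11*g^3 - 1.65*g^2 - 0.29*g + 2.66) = 4.21*g^4 + 1.03*g^3 - 3.13*g^2 - 8.86*g + 4.56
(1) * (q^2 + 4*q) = q^2 + 4*q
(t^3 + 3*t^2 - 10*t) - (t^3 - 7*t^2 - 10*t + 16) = 10*t^2 - 16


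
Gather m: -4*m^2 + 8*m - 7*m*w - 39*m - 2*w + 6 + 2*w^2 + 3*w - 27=-4*m^2 + m*(-7*w - 31) + 2*w^2 + w - 21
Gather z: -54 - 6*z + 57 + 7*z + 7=z + 10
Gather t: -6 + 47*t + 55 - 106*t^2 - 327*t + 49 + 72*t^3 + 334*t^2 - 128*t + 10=72*t^3 + 228*t^2 - 408*t + 108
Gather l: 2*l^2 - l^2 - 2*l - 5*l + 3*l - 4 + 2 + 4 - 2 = l^2 - 4*l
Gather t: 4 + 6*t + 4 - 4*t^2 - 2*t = -4*t^2 + 4*t + 8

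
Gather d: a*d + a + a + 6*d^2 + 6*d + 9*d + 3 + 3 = 2*a + 6*d^2 + d*(a + 15) + 6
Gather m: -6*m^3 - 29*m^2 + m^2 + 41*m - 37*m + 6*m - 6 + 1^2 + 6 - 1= -6*m^3 - 28*m^2 + 10*m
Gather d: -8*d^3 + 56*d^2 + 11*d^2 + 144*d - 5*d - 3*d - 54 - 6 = -8*d^3 + 67*d^2 + 136*d - 60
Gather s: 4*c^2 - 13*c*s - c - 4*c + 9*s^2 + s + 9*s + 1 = 4*c^2 - 5*c + 9*s^2 + s*(10 - 13*c) + 1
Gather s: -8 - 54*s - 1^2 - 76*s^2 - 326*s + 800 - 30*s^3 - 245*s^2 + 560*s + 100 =-30*s^3 - 321*s^2 + 180*s + 891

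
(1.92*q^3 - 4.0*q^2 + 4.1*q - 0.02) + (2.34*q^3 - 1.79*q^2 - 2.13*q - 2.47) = 4.26*q^3 - 5.79*q^2 + 1.97*q - 2.49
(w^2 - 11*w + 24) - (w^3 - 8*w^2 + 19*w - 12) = -w^3 + 9*w^2 - 30*w + 36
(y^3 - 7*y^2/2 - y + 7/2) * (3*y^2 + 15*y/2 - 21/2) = 3*y^5 - 3*y^4 - 159*y^3/4 + 159*y^2/4 + 147*y/4 - 147/4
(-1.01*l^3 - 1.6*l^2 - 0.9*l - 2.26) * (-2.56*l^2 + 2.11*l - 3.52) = 2.5856*l^5 + 1.9649*l^4 + 2.4832*l^3 + 9.5186*l^2 - 1.6006*l + 7.9552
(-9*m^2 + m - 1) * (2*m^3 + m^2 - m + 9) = -18*m^5 - 7*m^4 + 8*m^3 - 83*m^2 + 10*m - 9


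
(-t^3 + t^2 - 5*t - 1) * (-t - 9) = t^4 + 8*t^3 - 4*t^2 + 46*t + 9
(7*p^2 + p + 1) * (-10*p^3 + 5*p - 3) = -70*p^5 - 10*p^4 + 25*p^3 - 16*p^2 + 2*p - 3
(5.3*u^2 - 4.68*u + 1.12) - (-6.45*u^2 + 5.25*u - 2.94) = 11.75*u^2 - 9.93*u + 4.06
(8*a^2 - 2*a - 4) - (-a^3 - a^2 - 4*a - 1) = a^3 + 9*a^2 + 2*a - 3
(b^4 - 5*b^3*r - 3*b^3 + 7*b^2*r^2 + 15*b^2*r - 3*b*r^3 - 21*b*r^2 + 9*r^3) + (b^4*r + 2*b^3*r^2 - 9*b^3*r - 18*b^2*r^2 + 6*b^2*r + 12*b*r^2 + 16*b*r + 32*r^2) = b^4*r + b^4 + 2*b^3*r^2 - 14*b^3*r - 3*b^3 - 11*b^2*r^2 + 21*b^2*r - 3*b*r^3 - 9*b*r^2 + 16*b*r + 9*r^3 + 32*r^2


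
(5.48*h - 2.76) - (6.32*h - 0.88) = -0.84*h - 1.88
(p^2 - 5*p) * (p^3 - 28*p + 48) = p^5 - 5*p^4 - 28*p^3 + 188*p^2 - 240*p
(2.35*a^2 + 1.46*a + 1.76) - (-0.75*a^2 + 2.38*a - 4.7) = 3.1*a^2 - 0.92*a + 6.46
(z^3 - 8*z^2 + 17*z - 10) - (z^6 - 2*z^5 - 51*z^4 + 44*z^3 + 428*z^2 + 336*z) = -z^6 + 2*z^5 + 51*z^4 - 43*z^3 - 436*z^2 - 319*z - 10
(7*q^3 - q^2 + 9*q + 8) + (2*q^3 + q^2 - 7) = 9*q^3 + 9*q + 1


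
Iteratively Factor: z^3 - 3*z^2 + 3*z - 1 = (z - 1)*(z^2 - 2*z + 1) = (z - 1)^2*(z - 1)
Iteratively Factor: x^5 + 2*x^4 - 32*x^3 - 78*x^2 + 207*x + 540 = (x + 3)*(x^4 - x^3 - 29*x^2 + 9*x + 180) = (x + 3)^2*(x^3 - 4*x^2 - 17*x + 60) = (x - 5)*(x + 3)^2*(x^2 + x - 12) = (x - 5)*(x - 3)*(x + 3)^2*(x + 4)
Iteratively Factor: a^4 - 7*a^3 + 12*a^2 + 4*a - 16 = (a + 1)*(a^3 - 8*a^2 + 20*a - 16) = (a - 4)*(a + 1)*(a^2 - 4*a + 4) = (a - 4)*(a - 2)*(a + 1)*(a - 2)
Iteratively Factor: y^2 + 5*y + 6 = (y + 3)*(y + 2)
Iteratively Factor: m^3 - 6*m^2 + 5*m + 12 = (m - 3)*(m^2 - 3*m - 4) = (m - 3)*(m + 1)*(m - 4)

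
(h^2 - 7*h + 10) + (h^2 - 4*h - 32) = 2*h^2 - 11*h - 22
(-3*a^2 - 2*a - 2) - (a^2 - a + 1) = -4*a^2 - a - 3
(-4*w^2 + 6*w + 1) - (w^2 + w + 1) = -5*w^2 + 5*w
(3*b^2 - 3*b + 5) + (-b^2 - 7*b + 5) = 2*b^2 - 10*b + 10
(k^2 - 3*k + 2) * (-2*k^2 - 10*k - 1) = -2*k^4 - 4*k^3 + 25*k^2 - 17*k - 2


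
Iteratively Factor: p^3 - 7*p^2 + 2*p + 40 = (p - 5)*(p^2 - 2*p - 8) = (p - 5)*(p - 4)*(p + 2)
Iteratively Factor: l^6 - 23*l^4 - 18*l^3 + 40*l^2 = (l)*(l^5 - 23*l^3 - 18*l^2 + 40*l) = l^2*(l^4 - 23*l^2 - 18*l + 40) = l^2*(l + 4)*(l^3 - 4*l^2 - 7*l + 10) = l^2*(l + 2)*(l + 4)*(l^2 - 6*l + 5) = l^2*(l - 5)*(l + 2)*(l + 4)*(l - 1)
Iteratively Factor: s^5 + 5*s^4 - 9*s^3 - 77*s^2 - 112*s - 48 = (s + 4)*(s^4 + s^3 - 13*s^2 - 25*s - 12) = (s + 3)*(s + 4)*(s^3 - 2*s^2 - 7*s - 4) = (s + 1)*(s + 3)*(s + 4)*(s^2 - 3*s - 4) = (s - 4)*(s + 1)*(s + 3)*(s + 4)*(s + 1)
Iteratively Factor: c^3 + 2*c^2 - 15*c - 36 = (c + 3)*(c^2 - c - 12) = (c + 3)^2*(c - 4)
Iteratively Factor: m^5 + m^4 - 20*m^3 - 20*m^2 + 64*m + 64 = (m + 2)*(m^4 - m^3 - 18*m^2 + 16*m + 32) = (m - 2)*(m + 2)*(m^3 + m^2 - 16*m - 16) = (m - 2)*(m + 1)*(m + 2)*(m^2 - 16) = (m - 2)*(m + 1)*(m + 2)*(m + 4)*(m - 4)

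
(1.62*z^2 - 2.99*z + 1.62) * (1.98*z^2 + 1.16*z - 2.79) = 3.2076*z^4 - 4.041*z^3 - 4.7806*z^2 + 10.2213*z - 4.5198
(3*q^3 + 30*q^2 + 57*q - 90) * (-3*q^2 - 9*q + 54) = -9*q^5 - 117*q^4 - 279*q^3 + 1377*q^2 + 3888*q - 4860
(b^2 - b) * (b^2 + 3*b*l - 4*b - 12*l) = b^4 + 3*b^3*l - 5*b^3 - 15*b^2*l + 4*b^2 + 12*b*l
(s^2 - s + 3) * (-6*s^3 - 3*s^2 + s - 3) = -6*s^5 + 3*s^4 - 14*s^3 - 13*s^2 + 6*s - 9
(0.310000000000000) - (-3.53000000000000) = 3.84000000000000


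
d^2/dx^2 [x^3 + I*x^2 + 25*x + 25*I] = 6*x + 2*I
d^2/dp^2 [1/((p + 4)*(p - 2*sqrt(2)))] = 2*((p + 4)^2 + (p + 4)*(p - 2*sqrt(2)) + (p - 2*sqrt(2))^2)/((p + 4)^3*(p - 2*sqrt(2))^3)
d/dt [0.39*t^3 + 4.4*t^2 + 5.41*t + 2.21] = 1.17*t^2 + 8.8*t + 5.41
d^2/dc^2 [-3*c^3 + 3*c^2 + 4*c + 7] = 6 - 18*c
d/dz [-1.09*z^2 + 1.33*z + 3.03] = 1.33 - 2.18*z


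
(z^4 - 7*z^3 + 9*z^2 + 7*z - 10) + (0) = z^4 - 7*z^3 + 9*z^2 + 7*z - 10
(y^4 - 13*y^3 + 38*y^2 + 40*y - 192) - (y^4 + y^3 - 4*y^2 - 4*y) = -14*y^3 + 42*y^2 + 44*y - 192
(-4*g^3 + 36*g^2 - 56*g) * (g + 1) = -4*g^4 + 32*g^3 - 20*g^2 - 56*g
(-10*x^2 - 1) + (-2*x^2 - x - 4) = -12*x^2 - x - 5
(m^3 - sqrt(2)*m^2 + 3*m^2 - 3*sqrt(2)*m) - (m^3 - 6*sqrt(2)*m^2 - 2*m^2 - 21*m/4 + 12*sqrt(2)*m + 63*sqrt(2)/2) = 5*m^2 + 5*sqrt(2)*m^2 - 15*sqrt(2)*m + 21*m/4 - 63*sqrt(2)/2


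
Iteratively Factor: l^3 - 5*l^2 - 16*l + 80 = (l - 5)*(l^2 - 16) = (l - 5)*(l + 4)*(l - 4)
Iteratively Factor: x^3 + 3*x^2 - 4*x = (x + 4)*(x^2 - x) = (x - 1)*(x + 4)*(x)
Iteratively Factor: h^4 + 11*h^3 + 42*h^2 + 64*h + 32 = (h + 4)*(h^3 + 7*h^2 + 14*h + 8) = (h + 2)*(h + 4)*(h^2 + 5*h + 4) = (h + 2)*(h + 4)^2*(h + 1)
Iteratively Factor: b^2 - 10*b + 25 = (b - 5)*(b - 5)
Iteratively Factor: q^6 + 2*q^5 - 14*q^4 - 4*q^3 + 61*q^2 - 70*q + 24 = (q + 4)*(q^5 - 2*q^4 - 6*q^3 + 20*q^2 - 19*q + 6) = (q + 3)*(q + 4)*(q^4 - 5*q^3 + 9*q^2 - 7*q + 2) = (q - 1)*(q + 3)*(q + 4)*(q^3 - 4*q^2 + 5*q - 2) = (q - 1)^2*(q + 3)*(q + 4)*(q^2 - 3*q + 2) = (q - 1)^3*(q + 3)*(q + 4)*(q - 2)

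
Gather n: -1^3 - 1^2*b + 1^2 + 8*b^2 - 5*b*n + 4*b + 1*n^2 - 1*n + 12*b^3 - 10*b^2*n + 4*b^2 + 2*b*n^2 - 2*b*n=12*b^3 + 12*b^2 + 3*b + n^2*(2*b + 1) + n*(-10*b^2 - 7*b - 1)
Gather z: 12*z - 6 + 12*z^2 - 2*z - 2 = 12*z^2 + 10*z - 8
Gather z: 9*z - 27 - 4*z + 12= 5*z - 15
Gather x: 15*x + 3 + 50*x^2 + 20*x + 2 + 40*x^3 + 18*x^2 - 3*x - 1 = 40*x^3 + 68*x^2 + 32*x + 4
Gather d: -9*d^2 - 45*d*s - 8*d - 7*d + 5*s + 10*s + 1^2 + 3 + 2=-9*d^2 + d*(-45*s - 15) + 15*s + 6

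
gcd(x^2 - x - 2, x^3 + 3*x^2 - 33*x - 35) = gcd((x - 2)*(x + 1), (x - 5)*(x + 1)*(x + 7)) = x + 1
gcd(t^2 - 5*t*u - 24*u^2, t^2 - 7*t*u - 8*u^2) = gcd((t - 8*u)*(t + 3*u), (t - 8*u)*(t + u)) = t - 8*u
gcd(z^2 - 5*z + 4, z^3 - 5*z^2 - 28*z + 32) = z - 1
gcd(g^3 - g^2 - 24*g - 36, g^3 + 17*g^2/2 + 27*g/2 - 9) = g + 3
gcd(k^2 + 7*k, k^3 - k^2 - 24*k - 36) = 1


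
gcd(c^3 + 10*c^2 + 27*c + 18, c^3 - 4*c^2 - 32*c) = 1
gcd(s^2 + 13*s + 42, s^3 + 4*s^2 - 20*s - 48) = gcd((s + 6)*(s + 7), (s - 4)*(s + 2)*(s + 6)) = s + 6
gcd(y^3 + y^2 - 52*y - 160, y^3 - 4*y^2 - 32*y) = y^2 - 4*y - 32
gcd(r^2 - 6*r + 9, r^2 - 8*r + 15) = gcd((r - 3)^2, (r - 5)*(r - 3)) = r - 3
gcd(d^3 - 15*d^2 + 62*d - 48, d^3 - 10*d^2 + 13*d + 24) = d - 8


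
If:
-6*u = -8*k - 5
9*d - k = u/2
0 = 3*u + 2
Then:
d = -35/216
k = -9/8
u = -2/3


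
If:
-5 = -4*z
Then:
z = 5/4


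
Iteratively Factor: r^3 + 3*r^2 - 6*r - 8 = (r - 2)*(r^2 + 5*r + 4) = (r - 2)*(r + 4)*(r + 1)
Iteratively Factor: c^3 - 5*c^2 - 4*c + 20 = (c + 2)*(c^2 - 7*c + 10) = (c - 2)*(c + 2)*(c - 5)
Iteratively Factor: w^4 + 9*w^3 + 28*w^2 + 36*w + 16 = (w + 4)*(w^3 + 5*w^2 + 8*w + 4) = (w + 2)*(w + 4)*(w^2 + 3*w + 2) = (w + 1)*(w + 2)*(w + 4)*(w + 2)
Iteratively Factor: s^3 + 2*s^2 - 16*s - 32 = (s - 4)*(s^2 + 6*s + 8) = (s - 4)*(s + 2)*(s + 4)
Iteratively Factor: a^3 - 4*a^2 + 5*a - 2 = (a - 1)*(a^2 - 3*a + 2) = (a - 2)*(a - 1)*(a - 1)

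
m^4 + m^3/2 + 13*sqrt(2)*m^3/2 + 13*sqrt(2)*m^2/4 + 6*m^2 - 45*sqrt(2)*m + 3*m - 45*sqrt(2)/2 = (m + 1/2)*(m - 3*sqrt(2)/2)*(m + 3*sqrt(2))*(m + 5*sqrt(2))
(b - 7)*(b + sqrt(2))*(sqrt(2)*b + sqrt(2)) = sqrt(2)*b^3 - 6*sqrt(2)*b^2 + 2*b^2 - 12*b - 7*sqrt(2)*b - 14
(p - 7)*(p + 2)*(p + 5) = p^3 - 39*p - 70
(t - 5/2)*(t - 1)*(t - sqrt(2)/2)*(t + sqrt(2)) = t^4 - 7*t^3/2 + sqrt(2)*t^3/2 - 7*sqrt(2)*t^2/4 + 3*t^2/2 + 5*sqrt(2)*t/4 + 7*t/2 - 5/2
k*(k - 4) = k^2 - 4*k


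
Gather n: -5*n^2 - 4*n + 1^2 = -5*n^2 - 4*n + 1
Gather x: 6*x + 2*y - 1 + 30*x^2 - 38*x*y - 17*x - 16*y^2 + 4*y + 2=30*x^2 + x*(-38*y - 11) - 16*y^2 + 6*y + 1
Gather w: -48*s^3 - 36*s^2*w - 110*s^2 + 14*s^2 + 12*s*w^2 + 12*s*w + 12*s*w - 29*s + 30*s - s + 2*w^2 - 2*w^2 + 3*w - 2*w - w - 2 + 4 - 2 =-48*s^3 - 96*s^2 + 12*s*w^2 + w*(-36*s^2 + 24*s)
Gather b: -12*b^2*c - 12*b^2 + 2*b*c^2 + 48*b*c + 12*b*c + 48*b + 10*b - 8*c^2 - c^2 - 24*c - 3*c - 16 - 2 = b^2*(-12*c - 12) + b*(2*c^2 + 60*c + 58) - 9*c^2 - 27*c - 18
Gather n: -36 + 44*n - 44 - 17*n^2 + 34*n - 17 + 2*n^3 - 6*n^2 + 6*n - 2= 2*n^3 - 23*n^2 + 84*n - 99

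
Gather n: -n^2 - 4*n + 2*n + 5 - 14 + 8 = -n^2 - 2*n - 1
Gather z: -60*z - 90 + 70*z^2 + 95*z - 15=70*z^2 + 35*z - 105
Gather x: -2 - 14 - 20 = -36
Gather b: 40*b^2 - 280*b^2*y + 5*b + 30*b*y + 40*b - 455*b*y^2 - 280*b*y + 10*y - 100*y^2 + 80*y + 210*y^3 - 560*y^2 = b^2*(40 - 280*y) + b*(-455*y^2 - 250*y + 45) + 210*y^3 - 660*y^2 + 90*y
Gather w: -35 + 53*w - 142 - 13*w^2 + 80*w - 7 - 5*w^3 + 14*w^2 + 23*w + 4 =-5*w^3 + w^2 + 156*w - 180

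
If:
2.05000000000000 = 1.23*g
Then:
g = 1.67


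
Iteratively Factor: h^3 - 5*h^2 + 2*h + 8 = (h + 1)*(h^2 - 6*h + 8) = (h - 4)*(h + 1)*(h - 2)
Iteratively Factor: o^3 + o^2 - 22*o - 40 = (o - 5)*(o^2 + 6*o + 8) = (o - 5)*(o + 4)*(o + 2)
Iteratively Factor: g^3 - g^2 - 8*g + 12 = (g + 3)*(g^2 - 4*g + 4) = (g - 2)*(g + 3)*(g - 2)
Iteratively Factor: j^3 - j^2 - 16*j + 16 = (j - 4)*(j^2 + 3*j - 4) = (j - 4)*(j + 4)*(j - 1)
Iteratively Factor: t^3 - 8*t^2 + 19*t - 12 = (t - 4)*(t^2 - 4*t + 3) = (t - 4)*(t - 3)*(t - 1)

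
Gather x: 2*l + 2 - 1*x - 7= 2*l - x - 5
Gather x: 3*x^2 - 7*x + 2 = 3*x^2 - 7*x + 2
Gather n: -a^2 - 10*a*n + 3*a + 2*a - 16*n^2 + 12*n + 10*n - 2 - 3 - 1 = -a^2 + 5*a - 16*n^2 + n*(22 - 10*a) - 6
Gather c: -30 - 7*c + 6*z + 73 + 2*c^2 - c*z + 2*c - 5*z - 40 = 2*c^2 + c*(-z - 5) + z + 3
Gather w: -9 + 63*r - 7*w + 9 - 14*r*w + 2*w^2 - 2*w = 63*r + 2*w^2 + w*(-14*r - 9)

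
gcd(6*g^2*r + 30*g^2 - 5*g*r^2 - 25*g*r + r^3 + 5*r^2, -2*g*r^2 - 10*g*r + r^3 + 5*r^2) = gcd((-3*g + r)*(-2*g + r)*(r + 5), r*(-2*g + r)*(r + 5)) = -2*g*r - 10*g + r^2 + 5*r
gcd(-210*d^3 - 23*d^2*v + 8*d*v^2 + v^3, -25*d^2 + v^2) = -5*d + v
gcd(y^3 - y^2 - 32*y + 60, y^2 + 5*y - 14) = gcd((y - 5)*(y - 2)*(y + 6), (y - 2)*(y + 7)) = y - 2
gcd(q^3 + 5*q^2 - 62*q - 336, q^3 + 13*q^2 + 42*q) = q^2 + 13*q + 42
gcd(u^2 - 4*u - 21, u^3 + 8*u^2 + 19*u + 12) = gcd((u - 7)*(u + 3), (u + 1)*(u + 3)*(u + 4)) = u + 3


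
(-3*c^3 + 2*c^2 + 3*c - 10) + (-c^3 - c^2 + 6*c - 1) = -4*c^3 + c^2 + 9*c - 11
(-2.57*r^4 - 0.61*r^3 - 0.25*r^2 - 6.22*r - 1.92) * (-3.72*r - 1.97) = 9.5604*r^5 + 7.3321*r^4 + 2.1317*r^3 + 23.6309*r^2 + 19.3958*r + 3.7824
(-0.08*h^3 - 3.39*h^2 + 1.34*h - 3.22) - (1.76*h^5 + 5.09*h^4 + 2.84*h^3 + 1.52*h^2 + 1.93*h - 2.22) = -1.76*h^5 - 5.09*h^4 - 2.92*h^3 - 4.91*h^2 - 0.59*h - 1.0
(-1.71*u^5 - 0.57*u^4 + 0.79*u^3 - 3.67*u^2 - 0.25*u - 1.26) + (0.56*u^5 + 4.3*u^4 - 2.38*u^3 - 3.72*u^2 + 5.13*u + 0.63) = -1.15*u^5 + 3.73*u^4 - 1.59*u^3 - 7.39*u^2 + 4.88*u - 0.63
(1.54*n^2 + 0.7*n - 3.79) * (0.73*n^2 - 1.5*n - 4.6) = 1.1242*n^4 - 1.799*n^3 - 10.9007*n^2 + 2.465*n + 17.434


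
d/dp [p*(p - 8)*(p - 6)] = 3*p^2 - 28*p + 48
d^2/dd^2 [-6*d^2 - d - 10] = -12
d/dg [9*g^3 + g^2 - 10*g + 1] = 27*g^2 + 2*g - 10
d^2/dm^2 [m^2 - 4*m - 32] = 2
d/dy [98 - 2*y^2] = -4*y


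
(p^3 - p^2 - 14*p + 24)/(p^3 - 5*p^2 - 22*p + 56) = (p - 3)/(p - 7)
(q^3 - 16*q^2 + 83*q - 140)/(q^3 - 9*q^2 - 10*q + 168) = (q^2 - 9*q + 20)/(q^2 - 2*q - 24)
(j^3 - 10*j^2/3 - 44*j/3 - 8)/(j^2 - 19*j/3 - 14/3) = (j^2 - 4*j - 12)/(j - 7)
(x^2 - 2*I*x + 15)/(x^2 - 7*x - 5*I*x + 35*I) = (x + 3*I)/(x - 7)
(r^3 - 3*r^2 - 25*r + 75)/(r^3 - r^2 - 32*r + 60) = (r^2 + 2*r - 15)/(r^2 + 4*r - 12)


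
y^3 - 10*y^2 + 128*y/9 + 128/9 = (y - 8)*(y - 8/3)*(y + 2/3)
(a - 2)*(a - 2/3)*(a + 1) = a^3 - 5*a^2/3 - 4*a/3 + 4/3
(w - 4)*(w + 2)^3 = w^4 + 2*w^3 - 12*w^2 - 40*w - 32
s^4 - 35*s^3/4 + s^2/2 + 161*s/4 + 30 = (s - 8)*(s - 3)*(s + 1)*(s + 5/4)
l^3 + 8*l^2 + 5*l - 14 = (l - 1)*(l + 2)*(l + 7)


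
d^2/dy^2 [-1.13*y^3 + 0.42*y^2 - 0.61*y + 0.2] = 0.84 - 6.78*y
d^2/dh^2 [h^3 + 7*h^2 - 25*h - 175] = 6*h + 14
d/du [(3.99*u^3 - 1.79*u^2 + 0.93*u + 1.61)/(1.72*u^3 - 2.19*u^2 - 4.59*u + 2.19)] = (-5.6593*u^4 - 39.8274*u^3 + 28.1595*u^2 - 0.788400000000001*u + 9.4266)/(2.9584*u^6 - 7.5336*u^5 - 10.9935*u^4 + 27.6378*u^3 + 11.4759*u^2 - 20.1042*u + 4.7961)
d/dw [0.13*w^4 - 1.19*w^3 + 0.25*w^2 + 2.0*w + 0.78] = 0.52*w^3 - 3.57*w^2 + 0.5*w + 2.0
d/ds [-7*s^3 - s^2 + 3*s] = -21*s^2 - 2*s + 3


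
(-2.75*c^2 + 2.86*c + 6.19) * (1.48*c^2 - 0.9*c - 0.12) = -4.07*c^4 + 6.7078*c^3 + 6.9172*c^2 - 5.9142*c - 0.7428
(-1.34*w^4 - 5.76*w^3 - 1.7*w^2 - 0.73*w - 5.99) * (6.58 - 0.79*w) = 1.0586*w^5 - 4.2668*w^4 - 36.5578*w^3 - 10.6093*w^2 - 0.0712999999999999*w - 39.4142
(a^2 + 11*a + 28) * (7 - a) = -a^3 - 4*a^2 + 49*a + 196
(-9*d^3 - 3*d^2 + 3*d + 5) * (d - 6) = -9*d^4 + 51*d^3 + 21*d^2 - 13*d - 30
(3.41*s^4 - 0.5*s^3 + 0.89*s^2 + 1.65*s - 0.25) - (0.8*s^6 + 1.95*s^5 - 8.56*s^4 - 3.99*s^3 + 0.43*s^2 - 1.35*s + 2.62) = -0.8*s^6 - 1.95*s^5 + 11.97*s^4 + 3.49*s^3 + 0.46*s^2 + 3.0*s - 2.87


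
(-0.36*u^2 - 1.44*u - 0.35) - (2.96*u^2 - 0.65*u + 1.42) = -3.32*u^2 - 0.79*u - 1.77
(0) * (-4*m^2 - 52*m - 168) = 0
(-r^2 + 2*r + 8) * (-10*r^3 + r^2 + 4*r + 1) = 10*r^5 - 21*r^4 - 82*r^3 + 15*r^2 + 34*r + 8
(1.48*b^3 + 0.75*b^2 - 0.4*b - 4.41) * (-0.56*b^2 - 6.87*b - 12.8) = -0.8288*b^5 - 10.5876*b^4 - 23.8725*b^3 - 4.3824*b^2 + 35.4167*b + 56.448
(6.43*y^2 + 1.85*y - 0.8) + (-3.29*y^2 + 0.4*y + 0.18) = 3.14*y^2 + 2.25*y - 0.62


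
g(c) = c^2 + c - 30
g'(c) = 2*c + 1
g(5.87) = 10.33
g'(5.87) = 12.74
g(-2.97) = -24.15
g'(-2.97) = -4.94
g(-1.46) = -29.33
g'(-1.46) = -1.92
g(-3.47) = -21.43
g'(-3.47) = -5.94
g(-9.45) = 49.85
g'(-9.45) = -17.90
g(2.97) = -18.21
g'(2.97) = 6.94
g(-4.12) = -17.15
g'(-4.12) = -7.24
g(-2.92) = -24.39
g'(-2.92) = -4.84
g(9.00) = 60.00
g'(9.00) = 19.00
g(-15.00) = 180.00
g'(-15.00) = -29.00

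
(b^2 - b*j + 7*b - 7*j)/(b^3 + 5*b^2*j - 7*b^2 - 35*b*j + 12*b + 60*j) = (b^2 - b*j + 7*b - 7*j)/(b^3 + 5*b^2*j - 7*b^2 - 35*b*j + 12*b + 60*j)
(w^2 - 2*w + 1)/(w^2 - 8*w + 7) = (w - 1)/(w - 7)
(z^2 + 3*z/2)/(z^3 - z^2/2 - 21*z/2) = (2*z + 3)/(2*z^2 - z - 21)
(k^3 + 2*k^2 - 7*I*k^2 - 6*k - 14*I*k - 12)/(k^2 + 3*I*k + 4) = (k^2 + k*(2 - 6*I) - 12*I)/(k + 4*I)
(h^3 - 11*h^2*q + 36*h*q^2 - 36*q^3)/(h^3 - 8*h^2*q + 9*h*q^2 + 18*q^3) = (h - 2*q)/(h + q)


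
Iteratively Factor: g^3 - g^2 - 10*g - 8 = (g + 1)*(g^2 - 2*g - 8) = (g - 4)*(g + 1)*(g + 2)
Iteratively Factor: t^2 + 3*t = (t)*(t + 3)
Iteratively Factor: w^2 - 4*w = (w - 4)*(w)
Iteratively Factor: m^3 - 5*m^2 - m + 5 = (m - 1)*(m^2 - 4*m - 5) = (m - 5)*(m - 1)*(m + 1)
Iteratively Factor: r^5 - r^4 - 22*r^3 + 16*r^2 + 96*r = (r - 3)*(r^4 + 2*r^3 - 16*r^2 - 32*r) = (r - 3)*(r + 4)*(r^3 - 2*r^2 - 8*r) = (r - 3)*(r + 2)*(r + 4)*(r^2 - 4*r) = r*(r - 3)*(r + 2)*(r + 4)*(r - 4)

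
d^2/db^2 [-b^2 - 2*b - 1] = -2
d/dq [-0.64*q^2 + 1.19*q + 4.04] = 1.19 - 1.28*q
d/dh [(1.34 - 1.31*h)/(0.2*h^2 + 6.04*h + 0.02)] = (0.262*h^2 - 0.536*h - 8.1198)/(0.04*h^4 + 2.416*h^3 + 36.4896*h^2 + 0.2416*h + 0.0004)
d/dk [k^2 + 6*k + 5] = 2*k + 6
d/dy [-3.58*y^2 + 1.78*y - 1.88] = 1.78 - 7.16*y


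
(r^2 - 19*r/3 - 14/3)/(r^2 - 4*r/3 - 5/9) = 3*(-3*r^2 + 19*r + 14)/(-9*r^2 + 12*r + 5)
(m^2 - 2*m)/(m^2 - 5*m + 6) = m/(m - 3)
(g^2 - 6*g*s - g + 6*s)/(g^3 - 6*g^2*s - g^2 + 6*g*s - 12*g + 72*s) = (g - 1)/(g^2 - g - 12)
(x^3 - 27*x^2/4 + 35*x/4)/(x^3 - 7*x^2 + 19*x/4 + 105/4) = x*(4*x - 7)/(4*x^2 - 8*x - 21)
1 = 1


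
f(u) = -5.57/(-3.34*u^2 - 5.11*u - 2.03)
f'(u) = -5.57*(6.68*u + 5.11)/(-3.34*u^2 - 5.11*u - 2.03)^2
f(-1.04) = 16.97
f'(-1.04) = 95.03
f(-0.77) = 73.69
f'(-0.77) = 32.76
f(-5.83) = 0.06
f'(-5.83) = 0.03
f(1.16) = 0.45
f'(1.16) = -0.46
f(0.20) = 1.75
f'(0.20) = -3.54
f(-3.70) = 0.19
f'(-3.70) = 0.13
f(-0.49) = 16.98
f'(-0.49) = -95.08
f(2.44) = 0.16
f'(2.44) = -0.10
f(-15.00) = 0.01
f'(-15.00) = 0.00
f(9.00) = 0.02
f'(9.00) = -0.00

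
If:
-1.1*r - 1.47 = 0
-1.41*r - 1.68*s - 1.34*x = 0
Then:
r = -1.34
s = 1.12159090909091 - 0.797619047619048*x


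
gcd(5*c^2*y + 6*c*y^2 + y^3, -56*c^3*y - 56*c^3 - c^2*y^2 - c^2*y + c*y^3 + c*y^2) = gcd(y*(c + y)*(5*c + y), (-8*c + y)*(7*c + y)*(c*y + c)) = 1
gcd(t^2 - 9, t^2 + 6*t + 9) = t + 3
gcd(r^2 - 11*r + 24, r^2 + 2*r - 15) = r - 3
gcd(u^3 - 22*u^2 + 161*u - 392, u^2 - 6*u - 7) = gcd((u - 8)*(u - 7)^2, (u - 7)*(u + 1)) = u - 7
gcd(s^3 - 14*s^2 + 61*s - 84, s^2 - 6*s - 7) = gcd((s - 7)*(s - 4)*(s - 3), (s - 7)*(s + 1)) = s - 7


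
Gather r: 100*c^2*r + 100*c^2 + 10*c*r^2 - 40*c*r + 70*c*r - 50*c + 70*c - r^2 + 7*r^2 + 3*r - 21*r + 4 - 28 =100*c^2 + 20*c + r^2*(10*c + 6) + r*(100*c^2 + 30*c - 18) - 24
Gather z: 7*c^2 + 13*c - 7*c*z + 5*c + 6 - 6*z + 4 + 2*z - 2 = 7*c^2 + 18*c + z*(-7*c - 4) + 8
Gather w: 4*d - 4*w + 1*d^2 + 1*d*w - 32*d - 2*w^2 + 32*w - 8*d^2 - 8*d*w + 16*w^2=-7*d^2 - 28*d + 14*w^2 + w*(28 - 7*d)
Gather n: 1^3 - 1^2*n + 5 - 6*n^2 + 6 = -6*n^2 - n + 12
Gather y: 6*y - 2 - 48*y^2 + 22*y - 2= -48*y^2 + 28*y - 4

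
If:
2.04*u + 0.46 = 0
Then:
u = -0.23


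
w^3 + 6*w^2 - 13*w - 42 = (w - 3)*(w + 2)*(w + 7)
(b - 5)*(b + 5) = b^2 - 25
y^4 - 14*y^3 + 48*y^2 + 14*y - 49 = (y - 7)^2*(y - 1)*(y + 1)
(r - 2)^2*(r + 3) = r^3 - r^2 - 8*r + 12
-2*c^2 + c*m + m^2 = (-c + m)*(2*c + m)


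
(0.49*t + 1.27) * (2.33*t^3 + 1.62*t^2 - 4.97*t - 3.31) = 1.1417*t^4 + 3.7529*t^3 - 0.377899999999999*t^2 - 7.9338*t - 4.2037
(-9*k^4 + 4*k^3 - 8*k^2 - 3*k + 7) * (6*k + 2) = -54*k^5 + 6*k^4 - 40*k^3 - 34*k^2 + 36*k + 14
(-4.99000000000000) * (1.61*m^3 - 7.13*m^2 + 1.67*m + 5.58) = -8.0339*m^3 + 35.5787*m^2 - 8.3333*m - 27.8442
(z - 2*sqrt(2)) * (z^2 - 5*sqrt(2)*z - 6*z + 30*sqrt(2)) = z^3 - 7*sqrt(2)*z^2 - 6*z^2 + 20*z + 42*sqrt(2)*z - 120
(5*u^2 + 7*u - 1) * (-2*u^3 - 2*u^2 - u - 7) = -10*u^5 - 24*u^4 - 17*u^3 - 40*u^2 - 48*u + 7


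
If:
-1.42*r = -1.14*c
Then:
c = 1.24561403508772*r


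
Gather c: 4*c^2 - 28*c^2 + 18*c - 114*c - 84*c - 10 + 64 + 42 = -24*c^2 - 180*c + 96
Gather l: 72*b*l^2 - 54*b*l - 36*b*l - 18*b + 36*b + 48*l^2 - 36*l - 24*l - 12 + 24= 18*b + l^2*(72*b + 48) + l*(-90*b - 60) + 12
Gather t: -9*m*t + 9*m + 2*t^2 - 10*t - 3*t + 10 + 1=9*m + 2*t^2 + t*(-9*m - 13) + 11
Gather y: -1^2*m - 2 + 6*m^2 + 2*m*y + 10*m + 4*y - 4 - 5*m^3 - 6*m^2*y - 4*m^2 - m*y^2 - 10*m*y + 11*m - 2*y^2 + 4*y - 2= -5*m^3 + 2*m^2 + 20*m + y^2*(-m - 2) + y*(-6*m^2 - 8*m + 8) - 8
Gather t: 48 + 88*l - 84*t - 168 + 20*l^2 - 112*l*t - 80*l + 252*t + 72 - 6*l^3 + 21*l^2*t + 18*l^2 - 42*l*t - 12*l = -6*l^3 + 38*l^2 - 4*l + t*(21*l^2 - 154*l + 168) - 48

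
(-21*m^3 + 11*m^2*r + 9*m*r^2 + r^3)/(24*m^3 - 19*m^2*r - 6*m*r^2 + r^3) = (7*m + r)/(-8*m + r)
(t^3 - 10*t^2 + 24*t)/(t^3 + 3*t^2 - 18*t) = (t^2 - 10*t + 24)/(t^2 + 3*t - 18)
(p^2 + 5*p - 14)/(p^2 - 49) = (p - 2)/(p - 7)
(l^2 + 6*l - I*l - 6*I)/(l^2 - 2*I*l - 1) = (l + 6)/(l - I)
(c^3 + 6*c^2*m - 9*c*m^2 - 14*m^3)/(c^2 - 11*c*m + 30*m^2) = (c^3 + 6*c^2*m - 9*c*m^2 - 14*m^3)/(c^2 - 11*c*m + 30*m^2)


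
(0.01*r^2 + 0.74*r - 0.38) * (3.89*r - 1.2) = 0.0389*r^3 + 2.8666*r^2 - 2.3662*r + 0.456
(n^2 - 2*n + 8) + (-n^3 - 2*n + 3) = -n^3 + n^2 - 4*n + 11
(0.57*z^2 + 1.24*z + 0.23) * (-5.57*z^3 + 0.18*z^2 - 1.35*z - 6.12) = -3.1749*z^5 - 6.8042*z^4 - 1.8274*z^3 - 5.121*z^2 - 7.8993*z - 1.4076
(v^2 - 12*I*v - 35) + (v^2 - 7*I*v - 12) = 2*v^2 - 19*I*v - 47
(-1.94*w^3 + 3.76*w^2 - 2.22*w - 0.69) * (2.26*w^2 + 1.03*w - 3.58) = -4.3844*w^5 + 6.4994*w^4 + 5.8008*w^3 - 17.3068*w^2 + 7.2369*w + 2.4702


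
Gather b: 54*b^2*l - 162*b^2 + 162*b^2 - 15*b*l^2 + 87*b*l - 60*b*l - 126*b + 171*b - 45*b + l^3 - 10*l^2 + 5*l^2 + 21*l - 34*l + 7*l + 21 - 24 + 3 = 54*b^2*l + b*(-15*l^2 + 27*l) + l^3 - 5*l^2 - 6*l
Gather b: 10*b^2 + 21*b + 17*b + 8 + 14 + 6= 10*b^2 + 38*b + 28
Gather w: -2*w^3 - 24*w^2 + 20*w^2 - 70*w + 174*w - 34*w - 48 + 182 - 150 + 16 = -2*w^3 - 4*w^2 + 70*w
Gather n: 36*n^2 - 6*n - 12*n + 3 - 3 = 36*n^2 - 18*n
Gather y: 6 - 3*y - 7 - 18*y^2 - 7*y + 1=-18*y^2 - 10*y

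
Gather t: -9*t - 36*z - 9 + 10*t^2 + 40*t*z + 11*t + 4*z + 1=10*t^2 + t*(40*z + 2) - 32*z - 8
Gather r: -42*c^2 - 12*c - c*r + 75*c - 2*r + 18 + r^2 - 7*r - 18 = -42*c^2 + 63*c + r^2 + r*(-c - 9)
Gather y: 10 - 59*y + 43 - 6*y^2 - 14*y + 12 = -6*y^2 - 73*y + 65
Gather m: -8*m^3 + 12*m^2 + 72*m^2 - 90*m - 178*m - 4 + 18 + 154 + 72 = -8*m^3 + 84*m^2 - 268*m + 240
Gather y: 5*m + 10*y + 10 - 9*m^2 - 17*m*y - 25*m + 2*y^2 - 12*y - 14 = -9*m^2 - 20*m + 2*y^2 + y*(-17*m - 2) - 4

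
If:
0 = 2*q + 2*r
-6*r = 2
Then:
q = 1/3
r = -1/3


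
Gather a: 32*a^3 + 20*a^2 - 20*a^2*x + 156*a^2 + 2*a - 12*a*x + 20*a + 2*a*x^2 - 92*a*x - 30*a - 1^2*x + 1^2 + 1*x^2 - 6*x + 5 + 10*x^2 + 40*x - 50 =32*a^3 + a^2*(176 - 20*x) + a*(2*x^2 - 104*x - 8) + 11*x^2 + 33*x - 44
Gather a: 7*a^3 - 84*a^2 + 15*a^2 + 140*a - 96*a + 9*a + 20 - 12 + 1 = 7*a^3 - 69*a^2 + 53*a + 9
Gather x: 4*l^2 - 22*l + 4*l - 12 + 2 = 4*l^2 - 18*l - 10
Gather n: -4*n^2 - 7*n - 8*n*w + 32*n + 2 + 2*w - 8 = -4*n^2 + n*(25 - 8*w) + 2*w - 6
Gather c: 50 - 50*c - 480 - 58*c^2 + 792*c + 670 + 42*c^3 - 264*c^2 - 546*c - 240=42*c^3 - 322*c^2 + 196*c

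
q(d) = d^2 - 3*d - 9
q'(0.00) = -3.00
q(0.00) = -9.00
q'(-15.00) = -33.00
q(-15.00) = 261.00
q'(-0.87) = -4.74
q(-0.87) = -5.63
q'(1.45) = -0.10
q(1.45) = -11.25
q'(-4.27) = -11.54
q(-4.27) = 22.04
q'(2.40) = 1.80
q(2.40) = -10.44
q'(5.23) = 7.46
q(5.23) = 2.66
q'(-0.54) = -4.08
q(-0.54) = -7.09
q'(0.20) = -2.60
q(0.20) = -9.56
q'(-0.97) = -4.94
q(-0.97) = -5.15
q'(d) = 2*d - 3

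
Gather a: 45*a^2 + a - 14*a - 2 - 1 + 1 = 45*a^2 - 13*a - 2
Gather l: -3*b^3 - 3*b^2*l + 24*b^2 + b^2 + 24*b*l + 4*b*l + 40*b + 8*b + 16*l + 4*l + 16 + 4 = -3*b^3 + 25*b^2 + 48*b + l*(-3*b^2 + 28*b + 20) + 20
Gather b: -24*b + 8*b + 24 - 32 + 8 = -16*b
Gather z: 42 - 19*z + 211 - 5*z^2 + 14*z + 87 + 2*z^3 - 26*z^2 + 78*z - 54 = 2*z^3 - 31*z^2 + 73*z + 286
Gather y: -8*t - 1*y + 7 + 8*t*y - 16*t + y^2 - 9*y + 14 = -24*t + y^2 + y*(8*t - 10) + 21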